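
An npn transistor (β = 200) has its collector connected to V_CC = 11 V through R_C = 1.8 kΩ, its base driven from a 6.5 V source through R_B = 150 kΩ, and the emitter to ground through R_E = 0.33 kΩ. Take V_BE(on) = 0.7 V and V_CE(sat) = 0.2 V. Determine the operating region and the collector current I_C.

Assume active: I_B = (6.5 − 0.7)/(150 + 201×0.33) = 0.0268 mA, I_C = β·I_B = 5.36 mA.
Then V_CE = 11 − 5.36×1.8 − 5.39×0.33 = -0.43 V < 0.2 V — the active assumption fails.
Re-solve with V_CE = 0.2 V. KCL at the emitter: V_E/R_E = (V_BB−0.7−V_E)/R_B + (V_CC−0.2−V_E)/R_C, giving V_E = 1.68 V.
I_C = (V_CC − 0.2 − V_E)/R_C = (10.8 − 1.68)/1.8 = 5.07 mA.
Check: I_B = (5.8 − 1.68)/150 = 0.0275 mA, and β·I_B = 5.49 mA > I_C, confirming saturation.

saturation; I_C ≈ 5.1 mA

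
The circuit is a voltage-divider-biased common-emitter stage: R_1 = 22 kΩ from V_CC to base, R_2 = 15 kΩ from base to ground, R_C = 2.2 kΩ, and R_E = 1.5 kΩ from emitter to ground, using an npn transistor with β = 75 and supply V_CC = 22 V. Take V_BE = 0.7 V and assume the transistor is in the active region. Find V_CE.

V_CE ≈ 3.3 V

Thevenize the base divider: V_Th = V_CC·R_2/(R_1+R_2) = 22×15/37 = 8.92 V, R_Th = R_1‖R_2 = 8.92 kΩ.
Base-emitter loop: V_Th = I_B·R_Th + V_BE + (β+1)I_B·R_E, so I_B = (8.92 − 0.7) / (8.92 + 76×1.5) = 0.0669 mA.
I_C = β·I_B = 75×0.0669 = 5.01 mA, and I_E = (β+1)I_B = 5.08 mA.
V_CE = V_CC − I_C·R_C − I_E·R_E = 22 − 5.01×2.2 − 5.08×1.5 = 3.34 V.
V_CE = 3.34 V > 0.2 V confirms active-region operation.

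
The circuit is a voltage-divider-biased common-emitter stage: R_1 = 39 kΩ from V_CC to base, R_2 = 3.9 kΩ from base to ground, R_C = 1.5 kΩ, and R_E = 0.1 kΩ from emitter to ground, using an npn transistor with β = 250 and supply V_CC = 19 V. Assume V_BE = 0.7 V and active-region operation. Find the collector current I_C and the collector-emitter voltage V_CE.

Thevenize the base divider: V_Th = V_CC·R_2/(R_1+R_2) = 19×3.9/42.9 = 1.73 V, R_Th = R_1‖R_2 = 3.55 kΩ.
Base-emitter loop: V_Th = I_B·R_Th + V_BE + (β+1)I_B·R_E, so I_B = (1.73 − 0.7) / (3.55 + 251×0.1) = 0.0359 mA.
I_C = β·I_B = 250×0.0359 = 8.97 mA, and I_E = (β+1)I_B = 9 mA.
V_CE = V_CC − I_C·R_C − I_E·R_E = 19 − 8.97×1.5 − 9×0.1 = 4.65 V.
V_CE = 4.65 V > 0.2 V confirms active-region operation.

I_C ≈ 9 mA, V_CE ≈ 4.7 V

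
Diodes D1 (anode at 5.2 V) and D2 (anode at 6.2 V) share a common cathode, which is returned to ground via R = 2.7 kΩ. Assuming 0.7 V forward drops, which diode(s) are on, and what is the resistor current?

Assume both conduct. Then node N would need to be at both 5.2−0.7 = 4.5 V and 6.2−0.7 = 5.5 V, which is impossible.
Assume only D2 conducts: V_N = 6.2 − 0.7 = 5.5 V, so I_R = 5.5/2.7 = 2.04 mA.
Check D1: its anode-to-cathode voltage is 5.2 − 5.5 = -0.3 V < 0.7 V, so it is off. The assumption is consistent.

Only D2 conducts; I_R ≈ 2 mA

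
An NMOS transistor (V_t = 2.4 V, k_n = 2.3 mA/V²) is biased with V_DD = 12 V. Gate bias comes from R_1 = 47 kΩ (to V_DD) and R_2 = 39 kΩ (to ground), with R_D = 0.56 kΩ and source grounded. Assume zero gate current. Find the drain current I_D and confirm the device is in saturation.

I_D ≈ 11 mA

V_G = V_DD·R_2/(R_1+R_2) = 12×39/86 = 5.44 V. With the source grounded, V_GS = V_G = 5.44 V.
Assume saturation: I_D = (k_n/2)(V_GS − V_t)² = (2.3/2)×(5.44 − 2.4)² = 1.15×3.04² = 10.6 mA.
V_DS = V_DD − I_D·R_D = 12 − 10.6×0.56 = 6.04 V.
Saturation requires V_DS ≥ V_GS − V_t = 3.04 V; 6.04 ≥ 3.04 ✓.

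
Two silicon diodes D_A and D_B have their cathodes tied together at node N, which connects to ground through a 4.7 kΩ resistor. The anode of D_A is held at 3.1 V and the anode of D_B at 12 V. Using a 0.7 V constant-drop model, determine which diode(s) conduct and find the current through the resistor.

Only D_B conducts; I_R ≈ 2.4 mA

Assume both conduct. Then node N would need to be at both 3.1−0.7 = 2.4 V and 12−0.7 = 11.3 V, which is impossible.
Assume only D_B conducts: V_N = 12 − 0.7 = 11.3 V, so I_R = 11.3/4.7 = 2.4 mA.
Check D_A: its anode-to-cathode voltage is 3.1 − 11.3 = -8.2 V < 0.7 V, so it is off. The assumption is consistent.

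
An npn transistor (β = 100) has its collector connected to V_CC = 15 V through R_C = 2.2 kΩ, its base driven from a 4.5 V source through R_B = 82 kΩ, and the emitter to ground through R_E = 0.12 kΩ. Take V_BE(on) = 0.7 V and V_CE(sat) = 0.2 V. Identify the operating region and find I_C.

active; I_C ≈ 4 mA

Assume active. Base-emitter loop: I_B = (V_BB − V_BE)/(R_B + (β+1)R_E) = (4.5 − 0.7)/(82 + 101×0.12) = 0.0404 mA.
I_C = β·I_B = 100×0.0404 = 4.04 mA.
V_CE = V_CC − I_C·R_C − I_E·R_E = 15 − 4.04×2.2 − 4.08×0.12 = 5.63 V > V_CE(sat), so the active-region assumption holds.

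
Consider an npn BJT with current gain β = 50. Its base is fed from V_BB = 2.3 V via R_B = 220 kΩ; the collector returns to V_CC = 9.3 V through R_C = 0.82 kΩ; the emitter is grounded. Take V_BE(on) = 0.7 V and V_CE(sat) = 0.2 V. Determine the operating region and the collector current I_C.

Assume active. Base-emitter loop: I_B = (V_BB − V_BE)/R_B = (2.3 − 0.7)/220 = 0.00727 mA.
I_C = β·I_B = 50×0.00727 = 0.364 mA.
V_CE = V_CC − I_C·R_C = 9.3 − 0.364×0.82 = 9 V > V_CE(sat), so the active-region assumption holds.

active; I_C ≈ 0.36 mA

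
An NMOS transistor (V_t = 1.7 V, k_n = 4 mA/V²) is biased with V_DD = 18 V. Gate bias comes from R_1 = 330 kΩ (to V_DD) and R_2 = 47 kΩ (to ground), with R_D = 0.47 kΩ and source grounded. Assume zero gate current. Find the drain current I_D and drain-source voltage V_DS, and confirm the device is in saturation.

I_D ≈ 0.59 mA, V_DS ≈ 18 V

V_G = V_DD·R_2/(R_1+R_2) = 18×47/377 = 2.24 V. With the source grounded, V_GS = V_G = 2.24 V.
Assume saturation: I_D = (k_n/2)(V_GS − V_t)² = (4/2)×(2.24 − 1.7)² = 2×0.544² = 0.592 mA.
V_DS = V_DD − I_D·R_D = 18 − 0.592×0.47 = 17.7 V.
Saturation requires V_DS ≥ V_GS − V_t = 0.544 V; 17.7 ≥ 0.544 ✓.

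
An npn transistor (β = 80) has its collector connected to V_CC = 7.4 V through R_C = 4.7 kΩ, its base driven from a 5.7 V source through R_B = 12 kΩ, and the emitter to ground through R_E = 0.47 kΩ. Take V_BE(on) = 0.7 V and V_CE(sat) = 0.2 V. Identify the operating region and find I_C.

saturation; I_C ≈ 1.4 mA

Assume active: I_B = (5.7 − 0.7)/(12 + 81×0.47) = 0.0999 mA, I_C = β·I_B = 7.99 mA.
Then V_CE = 7.4 − 7.99×4.7 − 8.09×0.47 = -33.9 V < 0.2 V — the active assumption fails.
Re-solve with V_CE = 0.2 V. KCL at the emitter: V_E/R_E = (V_BB−0.7−V_E)/R_B + (V_CC−0.2−V_E)/R_C, giving V_E = 0.804 V.
I_C = (V_CC − 0.2 − V_E)/R_C = (7.2 − 0.804)/4.7 = 1.36 mA.
Check: I_B = (5 − 0.804)/12 = 0.35 mA, and β·I_B = 28 mA > I_C, confirming saturation.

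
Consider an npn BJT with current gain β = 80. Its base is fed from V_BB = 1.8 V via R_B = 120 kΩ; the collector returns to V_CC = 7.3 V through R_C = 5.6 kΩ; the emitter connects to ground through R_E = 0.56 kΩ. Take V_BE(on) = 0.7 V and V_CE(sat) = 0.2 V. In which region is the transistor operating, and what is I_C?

active; I_C ≈ 0.53 mA

Assume active. Base-emitter loop: I_B = (V_BB − V_BE)/(R_B + (β+1)R_E) = (1.8 − 0.7)/(120 + 81×0.56) = 0.00665 mA.
I_C = β·I_B = 80×0.00665 = 0.532 mA.
V_CE = V_CC − I_C·R_C − I_E·R_E = 7.3 − 0.532×5.6 − 0.539×0.56 = 4.02 V > V_CE(sat), so the active-region assumption holds.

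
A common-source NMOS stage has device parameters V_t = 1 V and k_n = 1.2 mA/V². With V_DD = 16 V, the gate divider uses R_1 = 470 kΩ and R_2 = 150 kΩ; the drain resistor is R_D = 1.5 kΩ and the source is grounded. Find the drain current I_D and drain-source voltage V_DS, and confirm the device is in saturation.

V_G = V_DD·R_2/(R_1+R_2) = 16×150/620 = 3.87 V. With the source grounded, V_GS = V_G = 3.87 V.
Assume saturation: I_D = (k_n/2)(V_GS − V_t)² = (1.2/2)×(3.87 − 1)² = 0.6×2.87² = 4.95 mA.
V_DS = V_DD − I_D·R_D = 16 − 4.95×1.5 = 8.58 V.
Saturation requires V_DS ≥ V_GS − V_t = 2.87 V; 8.58 ≥ 2.87 ✓.

I_D ≈ 4.9 mA, V_DS ≈ 8.6 V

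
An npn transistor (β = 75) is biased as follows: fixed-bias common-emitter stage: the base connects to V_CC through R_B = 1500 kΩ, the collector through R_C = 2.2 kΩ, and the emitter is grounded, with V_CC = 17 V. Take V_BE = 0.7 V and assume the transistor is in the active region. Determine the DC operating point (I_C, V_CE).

Base loop: V_CC = I_B·R_B + V_BE, so I_B = (17 − 0.7)/1500 kΩ = 0.0109 mA.
In the active region I_C = β·I_B = 75 × 0.0109 = 0.815 mA.
Collector loop: V_CE = V_CC − I_C·R_C = 17 − 0.815×2.2 = 15.2 V.
Since V_CE = 15.2 V > V_CE(sat) ≈ 0.2 V, the transistor is in the active region as assumed.

I_C ≈ 0.82 mA, V_CE ≈ 15 V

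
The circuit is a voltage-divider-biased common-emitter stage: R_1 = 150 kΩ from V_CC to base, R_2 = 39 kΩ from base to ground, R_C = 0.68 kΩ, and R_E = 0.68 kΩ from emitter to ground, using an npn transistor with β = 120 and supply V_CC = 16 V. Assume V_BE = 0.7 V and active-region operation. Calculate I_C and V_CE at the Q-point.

Thevenize the base divider: V_Th = V_CC·R_2/(R_1+R_2) = 16×39/189 = 3.3 V, R_Th = R_1‖R_2 = 31 kΩ.
Base-emitter loop: V_Th = I_B·R_Th + V_BE + (β+1)I_B·R_E, so I_B = (3.3 − 0.7) / (31 + 121×0.68) = 0.023 mA.
I_C = β·I_B = 120×0.023 = 2.76 mA, and I_E = (β+1)I_B = 2.78 mA.
V_CE = V_CC − I_C·R_C − I_E·R_E = 16 − 2.76×0.68 − 2.78×0.68 = 12.2 V.
V_CE = 12.2 V > 0.2 V confirms active-region operation.

I_C ≈ 2.8 mA, V_CE ≈ 12 V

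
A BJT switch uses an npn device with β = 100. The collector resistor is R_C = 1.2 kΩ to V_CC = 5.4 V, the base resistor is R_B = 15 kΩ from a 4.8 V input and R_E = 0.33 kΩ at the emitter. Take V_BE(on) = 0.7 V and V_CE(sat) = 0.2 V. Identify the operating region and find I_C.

Assume active: I_B = (4.8 − 0.7)/(15 + 101×0.33) = 0.0848 mA, I_C = β·I_B = 8.48 mA.
Then V_CE = 5.4 − 8.48×1.2 − 8.57×0.33 = -7.61 V < 0.2 V — the active assumption fails.
Re-solve with V_CE = 0.2 V. KCL at the emitter: V_E/R_E = (V_BB−0.7−V_E)/R_B + (V_CC−0.2−V_E)/R_C, giving V_E = 1.17 V.
I_C = (V_CC − 0.2 − V_E)/R_C = (5.2 − 1.17)/1.2 = 3.36 mA.
Check: I_B = (4.1 − 1.17)/15 = 0.195 mA, and β·I_B = 19.5 mA > I_C, confirming saturation.

saturation; I_C ≈ 3.4 mA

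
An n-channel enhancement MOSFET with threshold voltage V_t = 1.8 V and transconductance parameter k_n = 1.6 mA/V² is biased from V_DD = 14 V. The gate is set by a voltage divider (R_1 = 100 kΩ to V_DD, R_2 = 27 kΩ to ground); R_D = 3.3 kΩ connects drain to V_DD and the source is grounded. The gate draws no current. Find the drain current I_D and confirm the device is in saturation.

V_G = V_DD·R_2/(R_1+R_2) = 14×27/127 = 2.98 V. With the source grounded, V_GS = V_G = 2.98 V.
Assume saturation: I_D = (k_n/2)(V_GS − V_t)² = (1.6/2)×(2.98 − 1.8)² = 0.8×1.18² = 1.11 mA.
V_DS = V_DD − I_D·R_D = 14 − 1.11×3.3 = 10.3 V.
Saturation requires V_DS ≥ V_GS − V_t = 1.18 V; 10.3 ≥ 1.18 ✓.

I_D ≈ 1.1 mA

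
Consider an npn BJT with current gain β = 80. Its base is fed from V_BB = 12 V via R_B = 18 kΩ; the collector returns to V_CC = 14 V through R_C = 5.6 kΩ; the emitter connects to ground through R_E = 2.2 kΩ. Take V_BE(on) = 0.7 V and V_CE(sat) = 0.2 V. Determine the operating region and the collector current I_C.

Assume active: I_B = (12 − 0.7)/(18 + 81×2.2) = 0.0576 mA, I_C = β·I_B = 4.61 mA.
Then V_CE = 14 − 4.61×5.6 − 4.67×2.2 = -22.1 V < 0.2 V — the active assumption fails.
Re-solve with V_CE = 0.2 V. KCL at the emitter: V_E/R_E = (V_BB−0.7−V_E)/R_B + (V_CC−0.2−V_E)/R_C, giving V_E = 4.49 V.
I_C = (V_CC − 0.2 − V_E)/R_C = (13.8 − 4.49)/5.6 = 1.66 mA.
Check: I_B = (11.3 − 4.49)/18 = 0.378 mA, and β·I_B = 30.3 mA > I_C, confirming saturation.

saturation; I_C ≈ 1.7 mA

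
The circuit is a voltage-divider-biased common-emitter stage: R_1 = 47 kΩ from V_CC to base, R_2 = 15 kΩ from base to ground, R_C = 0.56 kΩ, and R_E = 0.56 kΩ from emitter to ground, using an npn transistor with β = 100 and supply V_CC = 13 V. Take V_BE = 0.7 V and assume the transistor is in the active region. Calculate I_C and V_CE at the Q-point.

I_C ≈ 3.6 mA, V_CE ≈ 8.9 V

Thevenize the base divider: V_Th = V_CC·R_2/(R_1+R_2) = 13×15/62 = 3.15 V, R_Th = R_1‖R_2 = 11.4 kΩ.
Base-emitter loop: V_Th = I_B·R_Th + V_BE + (β+1)I_B·R_E, so I_B = (3.15 − 0.7) / (11.4 + 101×0.56) = 0.036 mA.
I_C = β·I_B = 100×0.036 = 3.6 mA, and I_E = (β+1)I_B = 3.64 mA.
V_CE = V_CC − I_C·R_C − I_E·R_E = 13 − 3.6×0.56 − 3.64×0.56 = 8.95 V.
V_CE = 8.95 V > 0.2 V confirms active-region operation.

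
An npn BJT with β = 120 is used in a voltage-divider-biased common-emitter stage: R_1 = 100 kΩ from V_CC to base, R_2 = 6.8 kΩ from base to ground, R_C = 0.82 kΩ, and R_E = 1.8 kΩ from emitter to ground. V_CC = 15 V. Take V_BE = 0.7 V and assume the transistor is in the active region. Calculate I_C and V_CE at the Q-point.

I_C ≈ 0.14 mA, V_CE ≈ 15 V

Thevenize the base divider: V_Th = V_CC·R_2/(R_1+R_2) = 15×6.8/107 = 0.955 V, R_Th = R_1‖R_2 = 6.37 kΩ.
Base-emitter loop: V_Th = I_B·R_Th + V_BE + (β+1)I_B·R_E, so I_B = (0.955 − 0.7) / (6.37 + 121×1.8) = 0.00114 mA.
I_C = β·I_B = 120×0.00114 = 0.137 mA, and I_E = (β+1)I_B = 0.138 mA.
V_CE = V_CC − I_C·R_C − I_E·R_E = 15 − 0.137×0.82 − 0.138×1.8 = 14.6 V.
V_CE = 14.6 V > 0.2 V confirms active-region operation.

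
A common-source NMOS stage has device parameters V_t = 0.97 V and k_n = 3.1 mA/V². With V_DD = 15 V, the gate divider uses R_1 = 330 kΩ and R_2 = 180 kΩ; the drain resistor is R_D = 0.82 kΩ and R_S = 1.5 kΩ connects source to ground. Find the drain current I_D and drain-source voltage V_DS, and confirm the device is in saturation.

V_G = V_DD·R_2/(R_1+R_2) = 15×180/510 = 5.29 V.
Assume saturation: I_D = (k_n/2)(V_GS − V_t)² with V_GS = V_G − I_D·R_S = 5.29 − 1.5·I_D.
Substituting gives 3.49·I_D² − 21.1·I_D + 29 = 0, with roots I_D = 2.11 or 3.95 mA.
The root I_D = 3.95 mA gives V_GS = -0.626 V ≤ V_t, so take I_D = 2.11 mA.
Then V_GS = 2.14 V and V_DS = V_DD − I_D(R_D+R_S) = 15 − 2.11×2.32 = 10.1 V.
Saturation requires V_DS ≥ V_GS − V_t = 1.17 V; 10.1 ≥ 1.17 ✓.

I_D ≈ 2.1 mA, V_DS ≈ 10 V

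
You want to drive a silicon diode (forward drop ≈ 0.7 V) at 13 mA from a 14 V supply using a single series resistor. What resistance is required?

The resistor drops V_S − V_D = 14 − 0.7 = 13.3 V at 13 mA.
R = 13.3 V / 13 mA = 1.02 kΩ.

R ≈ 1 kΩ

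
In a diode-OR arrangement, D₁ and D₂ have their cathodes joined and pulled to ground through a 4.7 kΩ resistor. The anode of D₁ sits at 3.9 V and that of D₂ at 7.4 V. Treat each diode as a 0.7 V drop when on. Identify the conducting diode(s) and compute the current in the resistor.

Assume both conduct. Then node N would need to be at both 3.9−0.7 = 3.2 V and 7.4−0.7 = 6.7 V, which is impossible.
Assume only D₂ conducts: V_N = 7.4 − 0.7 = 6.7 V, so I_R = 6.7/4.7 = 1.43 mA.
Check D₁: its anode-to-cathode voltage is 3.9 − 6.7 = -2.8 V < 0.7 V, so it is off. The assumption is consistent.

Only D₂ conducts; I_R ≈ 1.4 mA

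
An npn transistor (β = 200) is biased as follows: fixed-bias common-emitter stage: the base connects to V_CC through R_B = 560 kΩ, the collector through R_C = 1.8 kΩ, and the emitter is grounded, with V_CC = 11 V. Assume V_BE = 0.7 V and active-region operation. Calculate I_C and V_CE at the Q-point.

Base loop: V_CC = I_B·R_B + V_BE, so I_B = (11 − 0.7)/560 kΩ = 0.0184 mA.
In the active region I_C = β·I_B = 200 × 0.0184 = 3.68 mA.
Collector loop: V_CE = V_CC − I_C·R_C = 11 − 3.68×1.8 = 4.38 V.
Since V_CE = 4.38 V > V_CE(sat) ≈ 0.2 V, the transistor is in the active region as assumed.

I_C ≈ 3.7 mA, V_CE ≈ 4.4 V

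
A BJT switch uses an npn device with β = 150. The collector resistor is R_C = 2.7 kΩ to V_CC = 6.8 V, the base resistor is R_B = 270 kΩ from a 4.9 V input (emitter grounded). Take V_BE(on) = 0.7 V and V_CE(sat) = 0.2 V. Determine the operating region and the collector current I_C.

active; I_C ≈ 2.3 mA

Assume active. Base-emitter loop: I_B = (V_BB − V_BE)/R_B = (4.9 − 0.7)/270 = 0.0156 mA.
I_C = β·I_B = 150×0.0156 = 2.33 mA.
V_CE = V_CC − I_C·R_C = 6.8 − 2.33×2.7 = 0.5 V > V_CE(sat), so the active-region assumption holds.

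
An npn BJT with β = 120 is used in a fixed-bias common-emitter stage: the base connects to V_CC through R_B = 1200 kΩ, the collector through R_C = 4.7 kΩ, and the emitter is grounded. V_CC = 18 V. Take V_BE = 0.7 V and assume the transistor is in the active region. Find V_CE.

V_CE ≈ 9.9 V

Base loop: V_CC = I_B·R_B + V_BE, so I_B = (18 − 0.7)/1200 kΩ = 0.0144 mA.
In the active region I_C = β·I_B = 120 × 0.0144 = 1.73 mA.
Collector loop: V_CE = V_CC − I_C·R_C = 18 − 1.73×4.7 = 9.87 V.
Since V_CE = 9.87 V > V_CE(sat) ≈ 0.2 V, the transistor is in the active region as assumed.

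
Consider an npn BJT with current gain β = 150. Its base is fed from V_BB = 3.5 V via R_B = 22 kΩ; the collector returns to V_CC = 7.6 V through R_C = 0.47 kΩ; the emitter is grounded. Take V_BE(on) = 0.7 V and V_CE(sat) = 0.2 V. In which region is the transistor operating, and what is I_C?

Assume active: I_B = (3.5 − 0.7)/22 = 0.127 mA, giving I_C = β·I_B = 19.1 mA.
But then V_CE = 7.6 − 19.1×0.47 = -1.37 V < V_CE(sat) = 0.2 V — impossible in the active region.
So the transistor is saturated. With V_CE = 0.2 V, I_C = (V_CC − 0.2)/R_C = 7.4/0.47 = 15.7 mA.
Check: β·I_B = 19.1 mA > I_C = 15.7 mA, confirming saturation.

saturation; I_C ≈ 16 mA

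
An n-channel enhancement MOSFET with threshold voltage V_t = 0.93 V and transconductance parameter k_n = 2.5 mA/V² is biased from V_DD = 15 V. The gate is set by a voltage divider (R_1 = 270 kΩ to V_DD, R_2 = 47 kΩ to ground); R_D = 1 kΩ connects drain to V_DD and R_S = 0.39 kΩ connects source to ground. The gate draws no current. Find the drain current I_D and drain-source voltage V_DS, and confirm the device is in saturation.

V_G = V_DD·R_2/(R_1+R_2) = 15×47/317 = 2.22 V.
Assume saturation: I_D = (k_n/2)(V_GS − V_t)² with V_GS = V_G − I_D·R_S = 2.22 − 0.39·I_D.
Substituting gives 0.19·I_D² − 2.26·I_D + 2.09 = 0, with roots I_D = 1.01 or 10.9 mA.
The root I_D = 10.9 mA gives V_GS = -2.02 V ≤ V_t, so take I_D = 1.01 mA.
Then V_GS = 1.83 V and V_DS = V_DD − I_D(R_D+R_S) = 15 − 1.01×1.39 = 13.6 V.
Saturation requires V_DS ≥ V_GS − V_t = 0.9 V; 13.6 ≥ 0.9 ✓.

I_D ≈ 1 mA, V_DS ≈ 14 V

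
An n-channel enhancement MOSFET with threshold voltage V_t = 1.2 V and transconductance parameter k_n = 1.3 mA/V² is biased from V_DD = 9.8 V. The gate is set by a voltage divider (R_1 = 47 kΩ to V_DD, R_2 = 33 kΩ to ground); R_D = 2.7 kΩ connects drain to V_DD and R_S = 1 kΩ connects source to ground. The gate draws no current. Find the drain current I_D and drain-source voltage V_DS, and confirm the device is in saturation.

I_D ≈ 1.4 mA, V_DS ≈ 4.7 V

V_G = V_DD·R_2/(R_1+R_2) = 9.8×33/80 = 4.04 V.
Assume saturation: I_D = (k_n/2)(V_GS − V_t)² with V_GS = V_G − I_D·R_S = 4.04 − 1·I_D.
Substituting gives 0.65·I_D² − 4.7·I_D + 5.25 = 0, with roots I_D = 1.38 or 5.84 mA.
The root I_D = 5.84 mA gives V_GS = -1.8 V ≤ V_t, so take I_D = 1.38 mA.
Then V_GS = 2.66 V and V_DS = V_DD − I_D(R_D+R_S) = 9.8 − 1.38×3.7 = 4.68 V.
Saturation requires V_DS ≥ V_GS − V_t = 1.46 V; 4.68 ≥ 1.46 ✓.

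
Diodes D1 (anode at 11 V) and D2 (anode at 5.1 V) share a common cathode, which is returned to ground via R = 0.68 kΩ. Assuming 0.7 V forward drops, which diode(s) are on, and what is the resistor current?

Assume both conduct. Then node N would need to be at both 11−0.7 = 10.3 V and 5.1−0.7 = 4.4 V, which is impossible.
Assume only D1 conducts: V_N = 11 − 0.7 = 10.3 V, so I_R = 10.3/0.68 = 15.1 mA.
Check D2: its anode-to-cathode voltage is 5.1 − 10.3 = -5.2 V < 0.7 V, so it is off. The assumption is consistent.

Only D1 conducts; I_R ≈ 15 mA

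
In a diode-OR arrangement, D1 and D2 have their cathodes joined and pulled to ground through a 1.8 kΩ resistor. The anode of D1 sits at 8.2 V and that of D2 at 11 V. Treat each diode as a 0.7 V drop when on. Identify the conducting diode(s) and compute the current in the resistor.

Only D2 conducts; I_R ≈ 5.7 mA

Assume both conduct. Then node N would need to be at both 8.2−0.7 = 7.5 V and 11−0.7 = 10.3 V, which is impossible.
Assume only D2 conducts: V_N = 11 − 0.7 = 10.3 V, so I_R = 10.3/1.8 = 5.72 mA.
Check D1: its anode-to-cathode voltage is 8.2 − 10.3 = -2.1 V < 0.7 V, so it is off. The assumption is consistent.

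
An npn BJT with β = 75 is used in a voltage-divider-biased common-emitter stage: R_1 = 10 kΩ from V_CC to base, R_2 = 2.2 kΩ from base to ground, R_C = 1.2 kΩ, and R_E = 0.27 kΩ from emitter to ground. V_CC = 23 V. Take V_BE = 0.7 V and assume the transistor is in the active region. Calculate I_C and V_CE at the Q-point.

I_C ≈ 12 mA, V_CE ≈ 5.9 V

Thevenize the base divider: V_Th = V_CC·R_2/(R_1+R_2) = 23×2.2/12.2 = 4.15 V, R_Th = R_1‖R_2 = 1.8 kΩ.
Base-emitter loop: V_Th = I_B·R_Th + V_BE + (β+1)I_B·R_E, so I_B = (4.15 − 0.7) / (1.8 + 76×0.27) = 0.154 mA.
I_C = β·I_B = 75×0.154 = 11.6 mA, and I_E = (β+1)I_B = 11.7 mA.
V_CE = V_CC − I_C·R_C − I_E·R_E = 23 − 11.6×1.2 − 11.7×0.27 = 5.93 V.
V_CE = 5.93 V > 0.2 V confirms active-region operation.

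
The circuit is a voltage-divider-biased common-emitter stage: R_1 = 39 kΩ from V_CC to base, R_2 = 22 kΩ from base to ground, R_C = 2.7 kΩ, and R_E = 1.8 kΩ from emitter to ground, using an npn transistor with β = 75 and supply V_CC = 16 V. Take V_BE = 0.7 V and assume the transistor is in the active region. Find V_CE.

V_CE ≈ 4.6 V

Thevenize the base divider: V_Th = V_CC·R_2/(R_1+R_2) = 16×22/61 = 5.77 V, R_Th = R_1‖R_2 = 14.1 kΩ.
Base-emitter loop: V_Th = I_B·R_Th + V_BE + (β+1)I_B·R_E, so I_B = (5.77 − 0.7) / (14.1 + 76×1.8) = 0.0336 mA.
I_C = β·I_B = 75×0.0336 = 2.52 mA, and I_E = (β+1)I_B = 2.55 mA.
V_CE = V_CC − I_C·R_C − I_E·R_E = 16 − 2.52×2.7 − 2.55×1.8 = 4.6 V.
V_CE = 4.6 V > 0.2 V confirms active-region operation.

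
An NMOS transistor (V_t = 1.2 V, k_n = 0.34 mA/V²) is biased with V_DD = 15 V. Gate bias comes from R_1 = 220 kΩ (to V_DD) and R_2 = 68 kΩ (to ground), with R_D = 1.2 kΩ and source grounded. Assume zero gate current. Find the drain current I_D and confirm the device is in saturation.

V_G = V_DD·R_2/(R_1+R_2) = 15×68/288 = 3.54 V. With the source grounded, V_GS = V_G = 3.54 V.
Assume saturation: I_D = (k_n/2)(V_GS − V_t)² = (0.34/2)×(3.54 − 1.2)² = 0.17×2.34² = 0.932 mA.
V_DS = V_DD − I_D·R_D = 15 − 0.932×1.2 = 13.9 V.
Saturation requires V_DS ≥ V_GS − V_t = 2.34 V; 13.9 ≥ 2.34 ✓.

I_D ≈ 0.93 mA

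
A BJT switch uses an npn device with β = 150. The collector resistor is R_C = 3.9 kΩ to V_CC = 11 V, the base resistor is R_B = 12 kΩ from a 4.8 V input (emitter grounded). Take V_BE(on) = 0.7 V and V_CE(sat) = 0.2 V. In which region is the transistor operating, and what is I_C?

saturation; I_C ≈ 2.8 mA

Assume active: I_B = (4.8 − 0.7)/12 = 0.342 mA, giving I_C = β·I_B = 51.2 mA.
But then V_CE = 11 − 51.2×3.9 = -189 V < V_CE(sat) = 0.2 V — impossible in the active region.
So the transistor is saturated. With V_CE = 0.2 V, I_C = (V_CC − 0.2)/R_C = 10.8/3.9 = 2.77 mA.
Check: β·I_B = 51.2 mA > I_C = 2.77 mA, confirming saturation.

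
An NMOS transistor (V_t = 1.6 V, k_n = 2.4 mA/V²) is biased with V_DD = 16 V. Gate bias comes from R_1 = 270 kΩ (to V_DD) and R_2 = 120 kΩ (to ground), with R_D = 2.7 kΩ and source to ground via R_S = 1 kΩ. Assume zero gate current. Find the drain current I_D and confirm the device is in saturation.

I_D ≈ 2 mA

V_G = V_DD·R_2/(R_1+R_2) = 16×120/390 = 4.92 V.
Assume saturation: I_D = (k_n/2)(V_GS − V_t)² with V_GS = V_G − I_D·R_S = 4.92 − 1·I_D.
Substituting gives 1.2·I_D² − 8.98·I_D + 13.3 = 0, with roots I_D = 2.02 or 5.46 mA.
The root I_D = 5.46 mA gives V_GS = -0.532 V ≤ V_t, so take I_D = 2.02 mA.
Then V_GS = 2.9 V and V_DS = V_DD − I_D(R_D+R_S) = 16 − 2.02×3.7 = 8.51 V.
Saturation requires V_DS ≥ V_GS − V_t = 1.3 V; 8.51 ≥ 1.3 ✓.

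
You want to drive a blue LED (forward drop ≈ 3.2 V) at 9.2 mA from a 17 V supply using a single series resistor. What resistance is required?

R ≈ 1.5 kΩ

The resistor drops V_S − V_D = 17 − 3.2 = 13.8 V at 9.2 mA.
R = 13.8 V / 9.2 mA = 1.5 kΩ.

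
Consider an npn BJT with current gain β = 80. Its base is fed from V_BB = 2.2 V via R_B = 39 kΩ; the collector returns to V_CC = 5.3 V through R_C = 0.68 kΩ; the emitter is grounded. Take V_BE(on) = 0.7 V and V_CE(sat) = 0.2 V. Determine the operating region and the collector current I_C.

active; I_C ≈ 3.1 mA

Assume active. Base-emitter loop: I_B = (V_BB − V_BE)/R_B = (2.2 − 0.7)/39 = 0.0385 mA.
I_C = β·I_B = 80×0.0385 = 3.08 mA.
V_CE = V_CC − I_C·R_C = 5.3 − 3.08×0.68 = 3.21 V > V_CE(sat), so the active-region assumption holds.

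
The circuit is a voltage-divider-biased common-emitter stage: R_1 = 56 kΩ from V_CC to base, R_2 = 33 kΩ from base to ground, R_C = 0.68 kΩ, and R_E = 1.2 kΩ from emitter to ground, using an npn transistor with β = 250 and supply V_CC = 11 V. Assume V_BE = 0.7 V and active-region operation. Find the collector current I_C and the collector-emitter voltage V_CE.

Thevenize the base divider: V_Th = V_CC·R_2/(R_1+R_2) = 11×33/89 = 4.08 V, R_Th = R_1‖R_2 = 20.8 kΩ.
Base-emitter loop: V_Th = I_B·R_Th + V_BE + (β+1)I_B·R_E, so I_B = (4.08 − 0.7) / (20.8 + 251×1.2) = 0.0105 mA.
I_C = β·I_B = 250×0.0105 = 2.62 mA, and I_E = (β+1)I_B = 2.63 mA.
V_CE = V_CC − I_C·R_C − I_E·R_E = 11 − 2.62×0.68 − 2.63×1.2 = 6.06 V.
V_CE = 6.06 V > 0.2 V confirms active-region operation.

I_C ≈ 2.6 mA, V_CE ≈ 6.1 V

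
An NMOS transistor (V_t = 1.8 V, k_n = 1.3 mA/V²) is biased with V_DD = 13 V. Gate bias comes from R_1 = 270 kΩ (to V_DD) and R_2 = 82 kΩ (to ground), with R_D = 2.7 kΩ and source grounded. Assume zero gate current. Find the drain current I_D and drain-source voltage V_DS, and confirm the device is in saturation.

V_G = V_DD·R_2/(R_1+R_2) = 13×82/352 = 3.03 V. With the source grounded, V_GS = V_G = 3.03 V.
Assume saturation: I_D = (k_n/2)(V_GS − V_t)² = (1.3/2)×(3.03 − 1.8)² = 0.65×1.23² = 0.981 mA.
V_DS = V_DD − I_D·R_D = 13 − 0.981×2.7 = 10.4 V.
Saturation requires V_DS ≥ V_GS − V_t = 1.23 V; 10.4 ≥ 1.23 ✓.

I_D ≈ 0.98 mA, V_DS ≈ 10 V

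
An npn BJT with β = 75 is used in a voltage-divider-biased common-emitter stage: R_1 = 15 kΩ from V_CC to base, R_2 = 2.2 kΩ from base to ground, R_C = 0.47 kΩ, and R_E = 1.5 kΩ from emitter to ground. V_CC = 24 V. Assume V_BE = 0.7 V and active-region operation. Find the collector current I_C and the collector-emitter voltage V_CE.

I_C ≈ 1.5 mA, V_CE ≈ 21 V

Thevenize the base divider: V_Th = V_CC·R_2/(R_1+R_2) = 24×2.2/17.2 = 3.07 V, R_Th = R_1‖R_2 = 1.92 kΩ.
Base-emitter loop: V_Th = I_B·R_Th + V_BE + (β+1)I_B·R_E, so I_B = (3.07 − 0.7) / (1.92 + 76×1.5) = 0.0204 mA.
I_C = β·I_B = 75×0.0204 = 1.53 mA, and I_E = (β+1)I_B = 1.55 mA.
V_CE = V_CC − I_C·R_C − I_E·R_E = 24 − 1.53×0.47 − 1.55×1.5 = 20.9 V.
V_CE = 20.9 V > 0.2 V confirms active-region operation.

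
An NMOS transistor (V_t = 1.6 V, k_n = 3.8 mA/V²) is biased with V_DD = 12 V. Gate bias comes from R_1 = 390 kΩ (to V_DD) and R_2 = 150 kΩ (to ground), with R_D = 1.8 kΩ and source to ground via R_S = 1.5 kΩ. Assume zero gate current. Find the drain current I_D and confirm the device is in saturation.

I_D ≈ 0.74 mA

V_G = V_DD·R_2/(R_1+R_2) = 12×150/540 = 3.33 V.
Assume saturation: I_D = (k_n/2)(V_GS − V_t)² with V_GS = V_G − I_D·R_S = 3.33 − 1.5·I_D.
Substituting gives 4.27·I_D² − 10.9·I_D + 5.71 = 0, with roots I_D = 0.74 or 1.81 mA.
The root I_D = 1.81 mA gives V_GS = 0.625 V ≤ V_t, so take I_D = 0.74 mA.
Then V_GS = 2.22 V and V_DS = V_DD − I_D(R_D+R_S) = 12 − 0.74×3.3 = 9.56 V.
Saturation requires V_DS ≥ V_GS − V_t = 0.624 V; 9.56 ≥ 0.624 ✓.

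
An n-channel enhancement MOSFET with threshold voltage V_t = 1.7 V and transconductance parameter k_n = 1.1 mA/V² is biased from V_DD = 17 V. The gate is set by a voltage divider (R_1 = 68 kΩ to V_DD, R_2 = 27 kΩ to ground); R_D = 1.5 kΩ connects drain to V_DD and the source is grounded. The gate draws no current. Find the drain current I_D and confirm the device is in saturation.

V_G = V_DD·R_2/(R_1+R_2) = 17×27/95 = 4.83 V. With the source grounded, V_GS = V_G = 4.83 V.
Assume saturation: I_D = (k_n/2)(V_GS − V_t)² = (1.1/2)×(4.83 − 1.7)² = 0.55×3.13² = 5.39 mA.
V_DS = V_DD − I_D·R_D = 17 − 5.39×1.5 = 8.91 V.
Saturation requires V_DS ≥ V_GS − V_t = 3.13 V; 8.91 ≥ 3.13 ✓.

I_D ≈ 5.4 mA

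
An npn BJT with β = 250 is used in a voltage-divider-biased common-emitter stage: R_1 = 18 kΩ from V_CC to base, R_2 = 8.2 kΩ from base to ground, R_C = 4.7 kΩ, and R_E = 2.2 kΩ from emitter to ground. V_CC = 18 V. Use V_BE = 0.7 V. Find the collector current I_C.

I_C ≈ 2.2 mA

Thevenize the base divider: V_Th = V_CC·R_2/(R_1+R_2) = 18×8.2/26.2 = 5.63 V, R_Th = R_1‖R_2 = 5.63 kΩ.
Base-emitter loop: V_Th = I_B·R_Th + V_BE + (β+1)I_B·R_E, so I_B = (5.63 − 0.7) / (5.63 + 251×2.2) = 0.00884 mA.
I_C = β·I_B = 250×0.00884 = 2.21 mA, and I_E = (β+1)I_B = 2.22 mA.
V_CE = V_CC − I_C·R_C − I_E·R_E = 18 − 2.21×4.7 − 2.22×2.2 = 2.72 V.
V_CE = 2.72 V > 0.2 V confirms active-region operation.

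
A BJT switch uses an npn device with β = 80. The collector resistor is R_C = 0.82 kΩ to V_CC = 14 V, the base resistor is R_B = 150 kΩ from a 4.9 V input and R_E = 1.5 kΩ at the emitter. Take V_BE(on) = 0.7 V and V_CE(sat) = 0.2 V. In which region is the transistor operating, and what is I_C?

Assume active. Base-emitter loop: I_B = (V_BB − V_BE)/(R_B + (β+1)R_E) = (4.9 − 0.7)/(150 + 81×1.5) = 0.0155 mA.
I_C = β·I_B = 80×0.0155 = 1.24 mA.
V_CE = V_CC − I_C·R_C − I_E·R_E = 14 − 1.24×0.82 − 1.25×1.5 = 11.1 V > V_CE(sat), so the active-region assumption holds.

active; I_C ≈ 1.2 mA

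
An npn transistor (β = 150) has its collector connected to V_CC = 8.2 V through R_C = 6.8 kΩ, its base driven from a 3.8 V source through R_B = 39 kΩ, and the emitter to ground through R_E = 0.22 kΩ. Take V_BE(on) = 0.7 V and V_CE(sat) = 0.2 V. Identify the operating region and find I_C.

saturation; I_C ≈ 1.1 mA

Assume active: I_B = (3.8 − 0.7)/(39 + 151×0.22) = 0.0429 mA, I_C = β·I_B = 6.44 mA.
Then V_CE = 8.2 − 6.44×6.8 − 6.48×0.22 = -37 V < 0.2 V — the active assumption fails.
Re-solve with V_CE = 0.2 V. KCL at the emitter: V_E/R_E = (V_BB−0.7−V_E)/R_B + (V_CC−0.2−V_E)/R_C, giving V_E = 0.266 V.
I_C = (V_CC − 0.2 − V_E)/R_C = (8 − 0.266)/6.8 = 1.14 mA.
Check: I_B = (3.1 − 0.266)/39 = 0.0727 mA, and β·I_B = 10.9 mA > I_C, confirming saturation.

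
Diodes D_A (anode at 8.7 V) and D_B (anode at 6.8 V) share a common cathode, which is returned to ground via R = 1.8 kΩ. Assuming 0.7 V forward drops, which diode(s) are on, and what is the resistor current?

Assume both conduct. Then node N would need to be at both 8.7−0.7 = 8 V and 6.8−0.7 = 6.1 V, which is impossible.
Assume only D_A conducts: V_N = 8.7 − 0.7 = 8 V, so I_R = 8/1.8 = 4.44 mA.
Check D_B: its anode-to-cathode voltage is 6.8 − 8 = -1.2 V < 0.7 V, so it is off. The assumption is consistent.

Only D_A conducts; I_R ≈ 4.4 mA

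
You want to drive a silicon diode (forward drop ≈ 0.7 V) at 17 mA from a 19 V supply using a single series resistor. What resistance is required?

R ≈ 1.1 kΩ

The resistor drops V_S − V_D = 19 − 0.7 = 18.3 V at 17 mA.
R = 18.3 V / 17 mA = 1.08 kΩ.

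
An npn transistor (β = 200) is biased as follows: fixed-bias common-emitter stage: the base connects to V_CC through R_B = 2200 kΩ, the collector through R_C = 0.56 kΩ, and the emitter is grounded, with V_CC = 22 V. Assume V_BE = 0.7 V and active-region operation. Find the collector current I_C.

I_C ≈ 1.9 mA

Base loop: V_CC = I_B·R_B + V_BE, so I_B = (22 − 0.7)/2200 kΩ = 0.00968 mA.
In the active region I_C = β·I_B = 200 × 0.00968 = 1.94 mA.
Collector loop: V_CE = V_CC − I_C·R_C = 22 − 1.94×0.56 = 20.9 V.
Since V_CE = 20.9 V > V_CE(sat) ≈ 0.2 V, the transistor is in the active region as assumed.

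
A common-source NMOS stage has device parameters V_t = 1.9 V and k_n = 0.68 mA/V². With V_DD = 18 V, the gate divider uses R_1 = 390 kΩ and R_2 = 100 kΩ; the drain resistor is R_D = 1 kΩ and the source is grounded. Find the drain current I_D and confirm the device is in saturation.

I_D ≈ 1.1 mA

V_G = V_DD·R_2/(R_1+R_2) = 18×100/490 = 3.67 V. With the source grounded, V_GS = V_G = 3.67 V.
Assume saturation: I_D = (k_n/2)(V_GS − V_t)² = (0.68/2)×(3.67 − 1.9)² = 0.34×1.77² = 1.07 mA.
V_DS = V_DD − I_D·R_D = 18 − 1.07×1 = 16.9 V.
Saturation requires V_DS ≥ V_GS − V_t = 1.77 V; 16.9 ≥ 1.77 ✓.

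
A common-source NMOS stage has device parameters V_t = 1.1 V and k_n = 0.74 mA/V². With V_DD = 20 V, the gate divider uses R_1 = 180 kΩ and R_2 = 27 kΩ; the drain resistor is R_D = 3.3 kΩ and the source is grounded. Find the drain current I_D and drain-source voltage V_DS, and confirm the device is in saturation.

V_G = V_DD·R_2/(R_1+R_2) = 20×27/207 = 2.61 V. With the source grounded, V_GS = V_G = 2.61 V.
Assume saturation: I_D = (k_n/2)(V_GS − V_t)² = (0.74/2)×(2.61 − 1.1)² = 0.37×1.51² = 0.842 mA.
V_DS = V_DD − I_D·R_D = 20 − 0.842×3.3 = 17.2 V.
Saturation requires V_DS ≥ V_GS − V_t = 1.51 V; 17.2 ≥ 1.51 ✓.

I_D ≈ 0.84 mA, V_DS ≈ 17 V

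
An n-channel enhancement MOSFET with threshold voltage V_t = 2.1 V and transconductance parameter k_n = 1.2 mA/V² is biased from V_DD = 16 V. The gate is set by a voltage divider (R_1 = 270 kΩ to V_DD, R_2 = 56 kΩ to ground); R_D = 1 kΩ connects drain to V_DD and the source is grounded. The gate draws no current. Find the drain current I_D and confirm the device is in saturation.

I_D ≈ 0.25 mA

V_G = V_DD·R_2/(R_1+R_2) = 16×56/326 = 2.75 V. With the source grounded, V_GS = V_G = 2.75 V.
Assume saturation: I_D = (k_n/2)(V_GS − V_t)² = (1.2/2)×(2.75 − 2.1)² = 0.6×0.648² = 0.252 mA.
V_DS = V_DD − I_D·R_D = 16 − 0.252×1 = 15.7 V.
Saturation requires V_DS ≥ V_GS − V_t = 0.648 V; 15.7 ≥ 0.648 ✓.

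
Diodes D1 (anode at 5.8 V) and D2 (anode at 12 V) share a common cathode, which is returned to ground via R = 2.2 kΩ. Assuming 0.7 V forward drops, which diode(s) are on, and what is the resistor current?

Only D2 conducts; I_R ≈ 5.1 mA

Assume both conduct. Then node N would need to be at both 5.8−0.7 = 5.1 V and 12−0.7 = 11.3 V, which is impossible.
Assume only D2 conducts: V_N = 12 − 0.7 = 11.3 V, so I_R = 11.3/2.2 = 5.14 mA.
Check D1: its anode-to-cathode voltage is 5.8 − 11.3 = -5.5 V < 0.7 V, so it is off. The assumption is consistent.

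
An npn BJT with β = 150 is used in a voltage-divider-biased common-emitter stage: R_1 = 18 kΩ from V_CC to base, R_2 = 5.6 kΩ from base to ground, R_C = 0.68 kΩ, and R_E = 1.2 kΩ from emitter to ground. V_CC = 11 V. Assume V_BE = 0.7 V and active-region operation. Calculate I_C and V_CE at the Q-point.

Thevenize the base divider: V_Th = V_CC·R_2/(R_1+R_2) = 11×5.6/23.6 = 2.61 V, R_Th = R_1‖R_2 = 4.27 kΩ.
Base-emitter loop: V_Th = I_B·R_Th + V_BE + (β+1)I_B·R_E, so I_B = (2.61 − 0.7) / (4.27 + 151×1.2) = 0.0103 mA.
I_C = β·I_B = 150×0.0103 = 1.54 mA, and I_E = (β+1)I_B = 1.56 mA.
V_CE = V_CC − I_C·R_C − I_E·R_E = 11 − 1.54×0.68 − 1.56×1.2 = 8.08 V.
V_CE = 8.08 V > 0.2 V confirms active-region operation.

I_C ≈ 1.5 mA, V_CE ≈ 8.1 V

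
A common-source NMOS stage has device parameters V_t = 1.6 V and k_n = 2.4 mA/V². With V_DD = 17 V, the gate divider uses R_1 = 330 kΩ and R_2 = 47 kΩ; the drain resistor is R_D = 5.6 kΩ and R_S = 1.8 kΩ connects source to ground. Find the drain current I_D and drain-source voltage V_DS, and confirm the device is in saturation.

V_G = V_DD·R_2/(R_1+R_2) = 17×47/377 = 2.12 V.
Assume saturation: I_D = (k_n/2)(V_GS − V_t)² with V_GS = V_G − I_D·R_S = 2.12 − 1.8·I_D.
Substituting gives 3.89·I_D² − 3.24·I_D + 0.324 = 0, with roots I_D = 0.116 or 0.718 mA.
The root I_D = 0.718 mA gives V_GS = 0.826 V ≤ V_t, so take I_D = 0.116 mA.
Then V_GS = 1.91 V and V_DS = V_DD − I_D(R_D+R_S) = 17 − 0.116×7.4 = 16.1 V.
Saturation requires V_DS ≥ V_GS − V_t = 0.311 V; 16.1 ≥ 0.311 ✓.

I_D ≈ 0.12 mA, V_DS ≈ 16 V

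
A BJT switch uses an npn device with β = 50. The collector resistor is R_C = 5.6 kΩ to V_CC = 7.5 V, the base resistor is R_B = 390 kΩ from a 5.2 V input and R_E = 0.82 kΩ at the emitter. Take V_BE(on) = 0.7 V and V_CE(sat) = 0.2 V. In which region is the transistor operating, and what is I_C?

active; I_C ≈ 0.52 mA

Assume active. Base-emitter loop: I_B = (V_BB − V_BE)/(R_B + (β+1)R_E) = (5.2 − 0.7)/(390 + 51×0.82) = 0.0104 mA.
I_C = β·I_B = 50×0.0104 = 0.521 mA.
V_CE = V_CC − I_C·R_C − I_E·R_E = 7.5 − 0.521×5.6 − 0.531×0.82 = 4.15 V > V_CE(sat), so the active-region assumption holds.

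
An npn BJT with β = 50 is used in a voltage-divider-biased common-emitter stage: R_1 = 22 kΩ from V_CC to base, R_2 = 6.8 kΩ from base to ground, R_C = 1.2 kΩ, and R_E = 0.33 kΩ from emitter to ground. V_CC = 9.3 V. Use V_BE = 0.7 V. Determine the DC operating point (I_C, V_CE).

Thevenize the base divider: V_Th = V_CC·R_2/(R_1+R_2) = 9.3×6.8/28.8 = 2.2 V, R_Th = R_1‖R_2 = 5.19 kΩ.
Base-emitter loop: V_Th = I_B·R_Th + V_BE + (β+1)I_B·R_E, so I_B = (2.2 − 0.7) / (5.19 + 51×0.33) = 0.0679 mA.
I_C = β·I_B = 50×0.0679 = 3.4 mA, and I_E = (β+1)I_B = 3.46 mA.
V_CE = V_CC − I_C·R_C − I_E·R_E = 9.3 − 3.4×1.2 − 3.46×0.33 = 4.08 V.
V_CE = 4.08 V > 0.2 V confirms active-region operation.

I_C ≈ 3.4 mA, V_CE ≈ 4.1 V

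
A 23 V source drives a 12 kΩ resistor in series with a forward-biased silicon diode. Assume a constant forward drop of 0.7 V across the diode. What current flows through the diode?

KVL around the loop: 23 = V_D + I·R = 0.7 + I × 12 kΩ.
So I = (23 − 0.7) / 12 kΩ = 22.3 / 12 = 1.86 mA.

I ≈ 1.9 mA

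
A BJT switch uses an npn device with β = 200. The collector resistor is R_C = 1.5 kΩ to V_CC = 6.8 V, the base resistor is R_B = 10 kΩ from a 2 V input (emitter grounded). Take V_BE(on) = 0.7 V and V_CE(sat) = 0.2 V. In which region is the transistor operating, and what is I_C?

saturation; I_C ≈ 4.4 mA

Assume active: I_B = (2 − 0.7)/10 = 0.13 mA, giving I_C = β·I_B = 26 mA.
But then V_CE = 6.8 − 26×1.5 = -32.2 V < V_CE(sat) = 0.2 V — impossible in the active region.
So the transistor is saturated. With V_CE = 0.2 V, I_C = (V_CC − 0.2)/R_C = 6.6/1.5 = 4.4 mA.
Check: β·I_B = 26 mA > I_C = 4.4 mA, confirming saturation.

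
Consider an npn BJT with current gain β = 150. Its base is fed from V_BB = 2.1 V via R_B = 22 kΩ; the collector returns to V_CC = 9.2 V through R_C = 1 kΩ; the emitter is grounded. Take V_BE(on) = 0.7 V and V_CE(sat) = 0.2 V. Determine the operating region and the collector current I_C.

Assume active: I_B = (2.1 − 0.7)/22 = 0.0636 mA, giving I_C = β·I_B = 9.55 mA.
But then V_CE = 9.2 − 9.55×1 = -0.345 V < V_CE(sat) = 0.2 V — impossible in the active region.
So the transistor is saturated. With V_CE = 0.2 V, I_C = (V_CC − 0.2)/R_C = 9/1 = 9 mA.
Check: β·I_B = 9.55 mA > I_C = 9 mA, confirming saturation.

saturation; I_C ≈ 9 mA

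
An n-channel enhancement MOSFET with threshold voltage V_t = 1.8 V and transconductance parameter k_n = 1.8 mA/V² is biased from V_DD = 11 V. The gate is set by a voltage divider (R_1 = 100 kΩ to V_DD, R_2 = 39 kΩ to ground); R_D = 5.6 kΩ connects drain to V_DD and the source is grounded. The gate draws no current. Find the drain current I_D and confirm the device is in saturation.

I_D ≈ 1.5 mA

V_G = V_DD·R_2/(R_1+R_2) = 11×39/139 = 3.09 V. With the source grounded, V_GS = V_G = 3.09 V.
Assume saturation: I_D = (k_n/2)(V_GS − V_t)² = (1.8/2)×(3.09 − 1.8)² = 0.9×1.29² = 1.49 mA.
V_DS = V_DD − I_D·R_D = 11 − 1.49×5.6 = 2.66 V.
Saturation requires V_DS ≥ V_GS − V_t = 1.29 V; 2.66 ≥ 1.29 ✓.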